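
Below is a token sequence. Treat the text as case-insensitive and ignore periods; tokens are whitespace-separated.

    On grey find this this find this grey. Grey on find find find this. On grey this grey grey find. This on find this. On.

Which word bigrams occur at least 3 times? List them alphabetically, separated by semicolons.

Bigram counts meeting the condition (at least 3 times):
  find this: 5
  this on: 3

find this; this on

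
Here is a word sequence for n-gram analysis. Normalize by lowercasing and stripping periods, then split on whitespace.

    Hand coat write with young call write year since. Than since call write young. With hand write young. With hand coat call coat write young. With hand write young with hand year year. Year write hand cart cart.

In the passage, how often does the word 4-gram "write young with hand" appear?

4

Scanning the 35 overlapping 4-gram windows for "write young with hand":
  position 13–16: write young with hand
  position 17–20: write young with hand
  position 24–27: write young with hand
  position 28–31: write young with hand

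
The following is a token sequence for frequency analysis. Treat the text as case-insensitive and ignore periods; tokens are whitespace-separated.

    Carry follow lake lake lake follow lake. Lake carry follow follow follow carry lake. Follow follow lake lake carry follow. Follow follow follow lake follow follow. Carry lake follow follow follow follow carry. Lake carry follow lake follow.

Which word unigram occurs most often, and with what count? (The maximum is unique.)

"follow", 19 times

Unigram frequencies (highest first):
  follow: 19
  lake: 12
  carry: 7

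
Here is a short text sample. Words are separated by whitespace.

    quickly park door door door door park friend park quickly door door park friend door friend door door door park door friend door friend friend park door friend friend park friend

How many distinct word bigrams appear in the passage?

31 tokens → 30 bigram windows in total.
Repeated bigrams (each contributes count−1 duplicates):
  door door: 6
  door friend: 4
  door park: 3
  friend door: 3
  friend park: 3
  park door: 3
  park friend: 3
  friend friend: 2
19 duplicate windows → 30 − 19 = 11 distinct.

11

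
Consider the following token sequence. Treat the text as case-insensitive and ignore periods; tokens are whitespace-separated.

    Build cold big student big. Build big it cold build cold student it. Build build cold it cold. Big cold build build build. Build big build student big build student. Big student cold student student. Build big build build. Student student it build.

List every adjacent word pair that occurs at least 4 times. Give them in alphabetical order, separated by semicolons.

Bigram counts meeting the condition (at least 4 times):
  big build: 4
  build build: 5

big build; build build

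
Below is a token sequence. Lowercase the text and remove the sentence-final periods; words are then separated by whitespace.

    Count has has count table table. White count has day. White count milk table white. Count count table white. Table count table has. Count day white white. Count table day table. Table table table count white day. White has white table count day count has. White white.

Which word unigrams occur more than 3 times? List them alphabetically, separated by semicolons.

Unigram counts meeting the condition (more than 3 times):
  count: 12
  day: 5
  has: 6
  table: 12
  white: 11

count; day; has; table; white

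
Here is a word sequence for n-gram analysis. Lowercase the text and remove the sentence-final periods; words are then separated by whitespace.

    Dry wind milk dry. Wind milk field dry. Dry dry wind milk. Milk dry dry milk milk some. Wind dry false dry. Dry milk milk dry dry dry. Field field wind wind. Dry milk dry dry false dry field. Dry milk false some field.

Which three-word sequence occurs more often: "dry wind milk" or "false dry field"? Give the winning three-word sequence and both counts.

"dry wind milk": 3 occurrences
"false dry field": 1 occurrence

"dry wind milk" (3 vs 1)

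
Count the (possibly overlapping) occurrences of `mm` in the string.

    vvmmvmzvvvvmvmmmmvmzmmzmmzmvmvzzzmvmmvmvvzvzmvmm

8

Sliding a length-2 window over the 48 characters (47 positions):
  position 3–4: mm
  position 14–15: mm
  position 15–16: mm
  position 16–17: mm
  position 21–22: mm
  position 24–25: mm
  position 36–37: mm
  position 47–48: mm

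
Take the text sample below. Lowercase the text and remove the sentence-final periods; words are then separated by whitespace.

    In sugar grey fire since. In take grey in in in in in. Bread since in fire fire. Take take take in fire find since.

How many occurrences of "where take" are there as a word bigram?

0

Scanning the 24 overlapping bigram windows for "where take":
  (none found)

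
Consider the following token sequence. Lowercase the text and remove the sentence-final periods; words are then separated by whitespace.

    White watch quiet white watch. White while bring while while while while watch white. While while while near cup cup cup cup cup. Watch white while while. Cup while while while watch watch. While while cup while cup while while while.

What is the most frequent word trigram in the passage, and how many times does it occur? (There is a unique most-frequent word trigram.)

"while while while", 5 times

Trigram frequencies (highest first):
  while while while: 5
  watch white while: 3
  cup cup cup: 3
  while cup while: 3
  while while watch: 2
  white while while: 2
  … (19 more, each ≤ 2)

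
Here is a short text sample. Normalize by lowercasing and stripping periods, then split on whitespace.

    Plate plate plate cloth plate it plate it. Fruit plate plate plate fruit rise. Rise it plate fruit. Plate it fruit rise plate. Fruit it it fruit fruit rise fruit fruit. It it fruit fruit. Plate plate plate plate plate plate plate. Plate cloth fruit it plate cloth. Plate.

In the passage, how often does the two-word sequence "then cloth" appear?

0

Scanning the 48 overlapping bigram windows for "then cloth":
  (none found)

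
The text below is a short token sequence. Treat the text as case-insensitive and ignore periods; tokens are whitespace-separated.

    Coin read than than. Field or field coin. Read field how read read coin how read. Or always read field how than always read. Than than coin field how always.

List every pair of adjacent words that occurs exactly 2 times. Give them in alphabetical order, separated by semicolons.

Bigram counts meeting the condition (exactly 2 times):
  always read: 2
  coin read: 2
  how read: 2
  read field: 2
  read than: 2
  than than: 2

always read; coin read; how read; read field; read than; than than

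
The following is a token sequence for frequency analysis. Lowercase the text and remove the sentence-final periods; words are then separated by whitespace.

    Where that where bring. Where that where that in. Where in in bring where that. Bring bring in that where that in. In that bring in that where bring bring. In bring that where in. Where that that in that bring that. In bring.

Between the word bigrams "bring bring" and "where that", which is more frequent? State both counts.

"where that" (6 vs 2)

"bring bring": 2 occurrences
"where that": 6 occurrences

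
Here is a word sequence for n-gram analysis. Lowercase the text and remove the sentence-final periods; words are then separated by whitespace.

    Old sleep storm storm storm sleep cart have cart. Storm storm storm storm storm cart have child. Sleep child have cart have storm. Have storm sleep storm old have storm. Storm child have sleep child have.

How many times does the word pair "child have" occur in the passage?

Scanning the 35 overlapping bigram windows for "child have":
  position 19–20: child have
  position 32–33: child have
  position 35–36: child have

3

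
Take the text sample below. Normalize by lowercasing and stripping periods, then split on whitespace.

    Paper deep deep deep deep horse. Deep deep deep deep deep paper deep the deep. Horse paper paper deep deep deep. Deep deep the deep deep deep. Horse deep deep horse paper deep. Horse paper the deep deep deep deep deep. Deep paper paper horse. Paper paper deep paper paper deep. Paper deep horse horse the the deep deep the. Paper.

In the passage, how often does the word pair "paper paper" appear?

Scanning the 60 overlapping bigram windows for "paper paper":
  position 17–18: paper paper
  position 43–44: paper paper
  position 46–47: paper paper
  position 49–50: paper paper

4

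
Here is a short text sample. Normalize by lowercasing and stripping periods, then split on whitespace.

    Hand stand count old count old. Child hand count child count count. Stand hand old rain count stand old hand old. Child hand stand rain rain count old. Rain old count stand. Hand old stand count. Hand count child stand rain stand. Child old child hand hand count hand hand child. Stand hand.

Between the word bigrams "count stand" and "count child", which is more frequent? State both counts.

"count stand": 3 occurrences
"count child": 2 occurrences

"count stand" (3 vs 2)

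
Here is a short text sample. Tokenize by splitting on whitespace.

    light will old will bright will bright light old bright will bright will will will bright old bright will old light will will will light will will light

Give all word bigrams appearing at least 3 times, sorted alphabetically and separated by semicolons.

bright will; light will; will bright; will will

Bigram counts meeting the condition (at least 3 times):
  bright will: 4
  light will: 3
  will bright: 4
  will will: 5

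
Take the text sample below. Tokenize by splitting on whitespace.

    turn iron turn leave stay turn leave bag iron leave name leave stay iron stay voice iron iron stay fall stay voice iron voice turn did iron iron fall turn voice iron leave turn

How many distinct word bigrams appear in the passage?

34 tokens → 33 bigram windows in total.
Repeated bigrams (each contributes count−1 duplicates):
  voice iron: 3
  iron iron: 2
  iron leave: 2
  iron stay: 2
  leave stay: 2
  stay voice: 2
  turn leave: 2
8 duplicate windows → 33 − 8 = 25 distinct.

25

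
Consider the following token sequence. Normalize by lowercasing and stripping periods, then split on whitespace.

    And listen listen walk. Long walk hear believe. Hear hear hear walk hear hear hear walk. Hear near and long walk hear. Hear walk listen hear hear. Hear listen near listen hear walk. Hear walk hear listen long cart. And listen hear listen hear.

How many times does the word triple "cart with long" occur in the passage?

0

Scanning the 42 overlapping trigram windows for "cart with long":
  (none found)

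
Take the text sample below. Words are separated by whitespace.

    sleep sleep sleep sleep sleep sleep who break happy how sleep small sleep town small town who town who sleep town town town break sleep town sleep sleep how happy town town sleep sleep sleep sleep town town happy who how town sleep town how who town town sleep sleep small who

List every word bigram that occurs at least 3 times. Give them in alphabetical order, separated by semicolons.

Bigram counts meeting the condition (at least 3 times):
  sleep sleep: 10
  sleep town: 5
  town sleep: 4
  town town: 5

sleep sleep; sleep town; town sleep; town town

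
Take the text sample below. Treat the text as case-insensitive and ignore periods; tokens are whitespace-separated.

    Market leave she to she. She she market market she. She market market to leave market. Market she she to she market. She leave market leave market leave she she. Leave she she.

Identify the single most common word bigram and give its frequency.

"she she", 6 times

Bigram frequencies (highest first):
  she she: 6
  market leave: 3
  leave she: 3
  she market: 3
  market market: 3
  market she: 3
  … (6 more, each ≤ 3)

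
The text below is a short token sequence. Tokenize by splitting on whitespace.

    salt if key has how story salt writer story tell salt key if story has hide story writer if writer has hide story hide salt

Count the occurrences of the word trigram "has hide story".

Scanning the 23 overlapping trigram windows for "has hide story":
  position 15–17: has hide story
  position 21–23: has hide story

2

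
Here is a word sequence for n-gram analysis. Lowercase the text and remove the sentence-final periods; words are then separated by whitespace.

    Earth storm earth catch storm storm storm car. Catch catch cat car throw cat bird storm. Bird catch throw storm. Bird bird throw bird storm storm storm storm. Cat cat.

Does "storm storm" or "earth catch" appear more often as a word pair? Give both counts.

"storm storm" (5 vs 1)

"storm storm": 5 occurrences
"earth catch": 1 occurrence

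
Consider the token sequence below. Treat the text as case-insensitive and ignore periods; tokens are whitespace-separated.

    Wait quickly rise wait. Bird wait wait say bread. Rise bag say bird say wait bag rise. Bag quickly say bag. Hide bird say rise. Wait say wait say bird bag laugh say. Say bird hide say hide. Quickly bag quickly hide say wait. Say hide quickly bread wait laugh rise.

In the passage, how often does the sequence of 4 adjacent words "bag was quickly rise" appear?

0

Scanning the 48 overlapping 4-gram windows for "bag was quickly rise":
  (none found)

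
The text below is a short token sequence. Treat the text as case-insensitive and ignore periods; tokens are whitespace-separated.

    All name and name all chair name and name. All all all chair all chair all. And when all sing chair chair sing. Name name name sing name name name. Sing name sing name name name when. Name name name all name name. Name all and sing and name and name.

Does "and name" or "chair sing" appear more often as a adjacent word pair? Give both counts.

"and name": 4 occurrences
"chair sing": 1 occurrence

"and name" (4 vs 1)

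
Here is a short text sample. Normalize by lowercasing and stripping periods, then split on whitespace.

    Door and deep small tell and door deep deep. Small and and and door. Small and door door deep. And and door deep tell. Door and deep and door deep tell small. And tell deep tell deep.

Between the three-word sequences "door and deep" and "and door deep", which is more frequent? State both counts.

"and door deep" (3 vs 2)

"door and deep": 2 occurrences
"and door deep": 3 occurrences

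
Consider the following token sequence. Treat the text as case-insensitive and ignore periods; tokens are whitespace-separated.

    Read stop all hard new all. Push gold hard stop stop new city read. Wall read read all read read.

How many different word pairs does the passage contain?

18

20 tokens → 19 bigram windows in total.
Repeated bigrams (each contributes count−1 duplicates):
  read read: 2
1 duplicate windows → 19 − 1 = 18 distinct.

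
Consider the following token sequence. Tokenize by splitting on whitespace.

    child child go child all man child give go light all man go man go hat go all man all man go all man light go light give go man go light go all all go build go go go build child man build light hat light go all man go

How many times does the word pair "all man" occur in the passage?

Scanning the 50 overlapping bigram windows for "all man":
  position 5–6: all man
  position 11–12: all man
  position 18–19: all man
  position 20–21: all man
  position 23–24: all man
  position 49–50: all man

6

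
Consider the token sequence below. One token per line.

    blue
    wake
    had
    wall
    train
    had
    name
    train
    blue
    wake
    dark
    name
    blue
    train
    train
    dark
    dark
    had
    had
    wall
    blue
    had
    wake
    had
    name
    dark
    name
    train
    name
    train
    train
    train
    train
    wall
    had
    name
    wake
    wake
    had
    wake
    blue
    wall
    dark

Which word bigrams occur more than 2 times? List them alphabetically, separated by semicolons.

Bigram counts meeting the condition (more than 2 times):
  had name: 3
  name train: 3
  train train: 4
  wake had: 3

had name; name train; train train; wake had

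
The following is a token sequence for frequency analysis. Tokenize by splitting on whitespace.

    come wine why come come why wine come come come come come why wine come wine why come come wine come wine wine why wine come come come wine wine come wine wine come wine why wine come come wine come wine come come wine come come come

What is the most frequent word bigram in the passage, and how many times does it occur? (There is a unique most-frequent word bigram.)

Bigram frequencies (highest first):
  come come: 12
  come wine: 10
  wine come: 10
  wine why: 4
  why wine: 4
  wine wine: 3
  … (2 more, each ≤ 2)

"come come", 12 times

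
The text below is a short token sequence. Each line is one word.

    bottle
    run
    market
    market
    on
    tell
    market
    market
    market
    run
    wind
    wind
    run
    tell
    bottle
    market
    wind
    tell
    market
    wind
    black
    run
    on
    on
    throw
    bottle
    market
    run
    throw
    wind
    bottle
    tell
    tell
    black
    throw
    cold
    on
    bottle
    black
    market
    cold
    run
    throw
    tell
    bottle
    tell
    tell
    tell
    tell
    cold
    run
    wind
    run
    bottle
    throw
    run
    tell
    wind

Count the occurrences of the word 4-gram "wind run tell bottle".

1

Scanning the 55 overlapping 4-gram windows for "wind run tell bottle":
  position 12–15: wind run tell bottle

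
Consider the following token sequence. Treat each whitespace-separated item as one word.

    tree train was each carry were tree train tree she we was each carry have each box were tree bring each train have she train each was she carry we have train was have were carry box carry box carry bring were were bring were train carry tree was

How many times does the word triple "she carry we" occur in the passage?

Scanning the 47 overlapping trigram windows for "she carry we":
  position 28–30: she carry we

1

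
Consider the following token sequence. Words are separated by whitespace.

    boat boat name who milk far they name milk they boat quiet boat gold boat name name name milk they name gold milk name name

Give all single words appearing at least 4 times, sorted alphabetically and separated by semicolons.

boat; milk; name

Unigram counts meeting the condition (at least 4 times):
  boat: 5
  milk: 4
  name: 8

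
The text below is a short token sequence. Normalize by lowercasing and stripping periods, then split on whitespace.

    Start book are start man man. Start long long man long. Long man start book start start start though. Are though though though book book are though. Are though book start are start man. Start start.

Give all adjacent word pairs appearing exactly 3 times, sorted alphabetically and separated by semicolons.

are though; man start; start start

Bigram counts meeting the condition (exactly 3 times):
  are though: 3
  man start: 3
  start start: 3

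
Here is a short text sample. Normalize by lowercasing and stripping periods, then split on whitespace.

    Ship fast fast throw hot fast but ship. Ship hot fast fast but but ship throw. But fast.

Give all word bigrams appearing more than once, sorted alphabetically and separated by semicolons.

but ship; fast but; fast fast; hot fast

Bigram counts meeting the condition (more than once):
  but ship: 2
  fast but: 2
  fast fast: 2
  hot fast: 2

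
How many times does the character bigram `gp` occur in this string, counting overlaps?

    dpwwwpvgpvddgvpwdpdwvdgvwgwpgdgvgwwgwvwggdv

1

Sliding a length-2 window over the 43 characters (42 positions):
  position 8–9: gp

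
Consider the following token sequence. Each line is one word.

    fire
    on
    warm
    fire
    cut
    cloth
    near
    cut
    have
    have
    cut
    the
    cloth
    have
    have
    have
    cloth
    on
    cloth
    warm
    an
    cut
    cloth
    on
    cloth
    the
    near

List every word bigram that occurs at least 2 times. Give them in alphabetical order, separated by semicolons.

Bigram counts meeting the condition (at least 2 times):
  cloth on: 2
  cut cloth: 2
  have have: 3
  on cloth: 2

cloth on; cut cloth; have have; on cloth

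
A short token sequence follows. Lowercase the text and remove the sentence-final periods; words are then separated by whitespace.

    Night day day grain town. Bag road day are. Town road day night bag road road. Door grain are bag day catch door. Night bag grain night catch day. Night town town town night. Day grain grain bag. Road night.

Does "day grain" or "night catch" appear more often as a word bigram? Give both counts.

"day grain": 2 occurrences
"night catch": 1 occurrence

"day grain" (2 vs 1)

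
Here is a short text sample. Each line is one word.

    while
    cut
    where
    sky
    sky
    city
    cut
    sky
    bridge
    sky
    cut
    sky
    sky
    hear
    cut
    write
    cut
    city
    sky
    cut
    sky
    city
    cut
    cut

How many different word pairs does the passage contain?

24 tokens → 23 bigram windows in total.
Repeated bigrams (each contributes count−1 duplicates):
  cut sky: 3
  city cut: 2
  sky city: 2
  sky cut: 2
  sky sky: 2
6 duplicate windows → 23 − 6 = 17 distinct.

17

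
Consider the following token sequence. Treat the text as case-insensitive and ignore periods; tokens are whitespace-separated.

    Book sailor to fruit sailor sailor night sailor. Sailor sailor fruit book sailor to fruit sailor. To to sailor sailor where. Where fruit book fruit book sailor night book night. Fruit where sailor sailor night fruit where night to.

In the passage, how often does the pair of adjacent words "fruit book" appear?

3

Scanning the 38 overlapping bigram windows for "fruit book":
  position 11–12: fruit book
  position 23–24: fruit book
  position 25–26: fruit book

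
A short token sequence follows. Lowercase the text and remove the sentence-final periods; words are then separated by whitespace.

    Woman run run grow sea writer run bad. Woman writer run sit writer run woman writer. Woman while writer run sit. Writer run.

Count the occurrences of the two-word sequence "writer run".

5

Scanning the 22 overlapping bigram windows for "writer run":
  position 6–7: writer run
  position 10–11: writer run
  position 13–14: writer run
  position 19–20: writer run
  position 22–23: writer run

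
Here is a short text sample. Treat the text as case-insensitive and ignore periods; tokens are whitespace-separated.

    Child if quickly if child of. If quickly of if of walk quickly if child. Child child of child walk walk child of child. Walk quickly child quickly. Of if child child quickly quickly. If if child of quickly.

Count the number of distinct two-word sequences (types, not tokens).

20

39 tokens → 38 bigram windows in total.
Repeated bigrams (each contributes count−1 duplicates):
  child of: 4
  if child: 4
  child child: 3
  of if: 3
  quickly if: 3
  child quickly: 2
  child walk: 2
  if quickly: 2
  … (3 more repeated)
18 duplicate windows → 38 − 18 = 20 distinct.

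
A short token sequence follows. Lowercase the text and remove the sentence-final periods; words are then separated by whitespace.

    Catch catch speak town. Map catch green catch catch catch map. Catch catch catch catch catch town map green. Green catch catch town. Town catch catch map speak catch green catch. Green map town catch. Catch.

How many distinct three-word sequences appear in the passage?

26

36 tokens → 34 trigram windows in total.
Repeated trigrams (each contributes count−1 duplicates):
  catch catch catch: 4
  catch catch map: 2
  catch catch town: 2
  catch green catch: 2
  green catch catch: 2
  town catch catch: 2
8 duplicate windows → 34 − 8 = 26 distinct.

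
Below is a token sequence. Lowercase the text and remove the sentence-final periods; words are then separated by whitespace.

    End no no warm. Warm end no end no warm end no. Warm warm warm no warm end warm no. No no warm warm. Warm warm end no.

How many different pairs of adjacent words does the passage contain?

8

28 tokens → 27 bigram windows in total.
Repeated bigrams (each contributes count−1 duplicates):
  warm warm: 6
  end no: 5
  no warm: 5
  warm end: 4
  no no: 3
  warm no: 2
19 duplicate windows → 27 − 19 = 8 distinct.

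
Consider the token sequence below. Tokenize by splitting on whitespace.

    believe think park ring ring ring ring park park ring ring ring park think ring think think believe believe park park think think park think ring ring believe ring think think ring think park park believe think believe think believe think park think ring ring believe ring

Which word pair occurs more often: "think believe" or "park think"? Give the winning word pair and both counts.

"park think" (4 vs 3)

"think believe": 3 occurrences
"park think": 4 occurrences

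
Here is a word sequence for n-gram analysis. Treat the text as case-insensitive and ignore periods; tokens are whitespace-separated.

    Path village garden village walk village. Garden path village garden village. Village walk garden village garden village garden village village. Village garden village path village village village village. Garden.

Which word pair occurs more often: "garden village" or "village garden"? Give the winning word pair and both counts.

"village garden" (7 vs 6)

"garden village": 6 occurrences
"village garden": 7 occurrences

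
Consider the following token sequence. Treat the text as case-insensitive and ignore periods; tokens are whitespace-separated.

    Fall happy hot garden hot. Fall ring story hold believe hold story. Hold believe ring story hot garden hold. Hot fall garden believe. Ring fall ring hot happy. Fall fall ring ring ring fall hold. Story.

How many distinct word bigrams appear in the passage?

24

36 tokens → 35 bigram windows in total.
Repeated bigrams (each contributes count−1 duplicates):
  fall ring: 3
  believe ring: 2
  hold believe: 2
  hold story: 2
  hot fall: 2
  hot garden: 2
  ring fall: 2
  ring ring: 2
  … (2 more repeated)
11 duplicate windows → 35 − 11 = 24 distinct.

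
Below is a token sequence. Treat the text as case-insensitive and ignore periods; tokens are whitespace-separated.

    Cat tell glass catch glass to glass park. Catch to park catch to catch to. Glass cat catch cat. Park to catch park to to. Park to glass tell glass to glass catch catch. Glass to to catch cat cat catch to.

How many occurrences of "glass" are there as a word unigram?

Scanning the 42 tokens for "glass":
  position 3: glass
  position 5: glass
  position 7: glass
  position 16: glass
  position 28: glass
  position 30: glass
  position 32: glass
  position 35: glass

8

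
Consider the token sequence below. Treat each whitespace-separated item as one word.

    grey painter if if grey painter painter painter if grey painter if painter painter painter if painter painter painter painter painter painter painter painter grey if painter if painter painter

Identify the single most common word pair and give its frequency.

Bigram frequencies (highest first):
  painter painter: 12
  painter if: 5
  if painter: 4
  grey painter: 3
  if grey: 2
  if if: 1
  … (2 more, each ≤ 1)

"painter painter", 12 times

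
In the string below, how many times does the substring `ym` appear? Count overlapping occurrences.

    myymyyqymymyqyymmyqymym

6

Sliding a length-2 window over the 23 characters (22 positions):
  position 3–4: ym
  position 8–9: ym
  position 10–11: ym
  position 15–16: ym
  position 20–21: ym
  position 22–23: ym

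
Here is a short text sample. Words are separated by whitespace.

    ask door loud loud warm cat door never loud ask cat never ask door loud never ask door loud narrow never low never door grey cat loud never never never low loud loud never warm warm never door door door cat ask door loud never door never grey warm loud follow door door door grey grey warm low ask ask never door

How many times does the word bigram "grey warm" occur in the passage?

Scanning the 61 overlapping bigram windows for "grey warm":
  position 48–49: grey warm
  position 56–57: grey warm

2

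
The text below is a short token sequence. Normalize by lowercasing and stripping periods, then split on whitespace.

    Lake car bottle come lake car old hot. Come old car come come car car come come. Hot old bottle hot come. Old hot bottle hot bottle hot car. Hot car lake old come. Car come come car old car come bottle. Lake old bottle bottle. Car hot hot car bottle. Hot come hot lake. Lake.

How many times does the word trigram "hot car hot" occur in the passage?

1

Scanning the 54 overlapping trigram windows for "hot car hot":
  position 28–30: hot car hot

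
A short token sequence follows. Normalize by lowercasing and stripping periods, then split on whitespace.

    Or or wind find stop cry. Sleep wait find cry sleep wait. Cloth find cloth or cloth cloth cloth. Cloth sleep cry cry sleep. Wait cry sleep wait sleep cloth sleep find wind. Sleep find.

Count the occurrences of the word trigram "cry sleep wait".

4

Scanning the 33 overlapping trigram windows for "cry sleep wait":
  position 6–8: cry sleep wait
  position 10–12: cry sleep wait
  position 23–25: cry sleep wait
  position 26–28: cry sleep wait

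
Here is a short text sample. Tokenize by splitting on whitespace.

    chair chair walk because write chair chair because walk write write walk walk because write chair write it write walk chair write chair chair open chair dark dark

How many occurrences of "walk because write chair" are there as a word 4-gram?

2

Scanning the 25 overlapping 4-gram windows for "walk because write chair":
  position 3–6: walk because write chair
  position 13–16: walk because write chair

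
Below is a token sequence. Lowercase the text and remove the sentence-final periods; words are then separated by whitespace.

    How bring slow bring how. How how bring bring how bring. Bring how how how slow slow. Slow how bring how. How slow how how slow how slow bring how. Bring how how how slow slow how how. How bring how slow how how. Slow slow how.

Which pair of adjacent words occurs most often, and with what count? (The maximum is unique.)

Bigram frequencies (highest first):
  how how: 11
  bring how: 7
  how slow: 7
  how bring: 6
  slow how: 6
  slow slow: 4
  … (3 more, each ≤ 2)

"how how", 11 times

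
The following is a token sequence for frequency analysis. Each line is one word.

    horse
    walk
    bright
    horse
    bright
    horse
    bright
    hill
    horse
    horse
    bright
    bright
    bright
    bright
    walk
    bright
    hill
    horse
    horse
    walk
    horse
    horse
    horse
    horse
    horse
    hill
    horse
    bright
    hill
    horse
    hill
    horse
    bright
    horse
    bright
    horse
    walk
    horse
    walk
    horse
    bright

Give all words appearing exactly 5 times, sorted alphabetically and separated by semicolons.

Unigram counts meeting the condition (exactly 5 times):
  hill: 5
  walk: 5

hill; walk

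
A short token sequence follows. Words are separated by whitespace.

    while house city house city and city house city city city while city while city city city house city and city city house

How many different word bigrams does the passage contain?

23 tokens → 22 bigram windows in total.
Repeated bigrams (each contributes count−1 duplicates):
  city city: 5
  city house: 4
  house city: 4
  and city: 2
  city and: 2
  city while: 2
  while city: 2
14 duplicate windows → 22 − 14 = 8 distinct.

8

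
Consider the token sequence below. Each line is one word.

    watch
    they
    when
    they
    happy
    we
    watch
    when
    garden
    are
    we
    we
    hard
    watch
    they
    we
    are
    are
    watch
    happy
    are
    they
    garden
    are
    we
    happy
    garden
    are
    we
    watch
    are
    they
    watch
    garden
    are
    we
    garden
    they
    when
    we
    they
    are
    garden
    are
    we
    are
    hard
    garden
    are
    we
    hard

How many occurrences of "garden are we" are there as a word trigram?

Scanning the 49 overlapping trigram windows for "garden are we":
  position 9–11: garden are we
  position 23–25: garden are we
  position 27–29: garden are we
  position 34–36: garden are we
  position 43–45: garden are we
  position 48–50: garden are we

6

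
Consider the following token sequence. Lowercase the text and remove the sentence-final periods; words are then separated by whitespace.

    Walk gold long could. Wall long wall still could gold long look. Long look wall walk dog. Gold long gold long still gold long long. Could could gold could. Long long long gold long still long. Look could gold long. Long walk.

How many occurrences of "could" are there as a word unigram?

6

Scanning the 42 tokens for "could":
  position 4: could
  position 9: could
  position 26: could
  position 27: could
  position 29: could
  position 38: could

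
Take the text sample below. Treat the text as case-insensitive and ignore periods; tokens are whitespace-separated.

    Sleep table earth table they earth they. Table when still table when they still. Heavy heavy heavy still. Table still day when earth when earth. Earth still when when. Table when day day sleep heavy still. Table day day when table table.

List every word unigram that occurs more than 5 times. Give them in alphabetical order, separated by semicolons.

still; table; when

Unigram counts meeting the condition (more than 5 times):
  still: 6
  table: 9
  when: 8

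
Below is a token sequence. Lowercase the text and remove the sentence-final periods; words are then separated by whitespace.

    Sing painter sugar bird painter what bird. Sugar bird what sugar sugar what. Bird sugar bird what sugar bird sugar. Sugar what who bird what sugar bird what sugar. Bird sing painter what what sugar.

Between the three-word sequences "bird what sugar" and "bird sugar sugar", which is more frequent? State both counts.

"bird what sugar" (4 vs 1)

"bird what sugar": 4 occurrences
"bird sugar sugar": 1 occurrence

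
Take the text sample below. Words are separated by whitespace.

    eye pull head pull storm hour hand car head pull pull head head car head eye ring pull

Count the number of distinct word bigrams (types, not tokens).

14

18 tokens → 17 bigram windows in total.
Repeated bigrams (each contributes count−1 duplicates):
  car head: 2
  head pull: 2
  pull head: 2
3 duplicate windows → 17 − 3 = 14 distinct.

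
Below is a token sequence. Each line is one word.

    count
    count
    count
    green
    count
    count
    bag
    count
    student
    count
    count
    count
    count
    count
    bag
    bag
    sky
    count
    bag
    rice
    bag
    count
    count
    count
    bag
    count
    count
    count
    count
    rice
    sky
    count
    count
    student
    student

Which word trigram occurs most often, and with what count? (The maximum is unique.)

"count count count", 7 times

Trigram frequencies (highest first):
  count count count: 7
  count count bag: 3
  count bag count: 2
  bag count count: 2
  count count green: 1
  count green count: 1
  … (17 more, each ≤ 1)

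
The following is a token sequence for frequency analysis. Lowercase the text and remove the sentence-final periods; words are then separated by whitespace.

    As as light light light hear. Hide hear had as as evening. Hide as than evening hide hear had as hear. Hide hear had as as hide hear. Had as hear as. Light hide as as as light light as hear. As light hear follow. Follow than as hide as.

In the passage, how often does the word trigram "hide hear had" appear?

Scanning the 48 overlapping trigram windows for "hide hear had":
  position 7–9: hide hear had
  position 17–19: hide hear had
  position 22–24: hide hear had
  position 27–29: hide hear had

4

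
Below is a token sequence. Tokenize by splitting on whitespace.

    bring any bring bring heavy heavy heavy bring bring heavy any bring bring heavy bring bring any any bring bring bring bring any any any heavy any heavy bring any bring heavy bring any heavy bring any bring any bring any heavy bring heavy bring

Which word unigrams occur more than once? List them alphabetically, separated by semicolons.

Unigram counts meeting the condition (more than once):
  any: 13
  bring: 21
  heavy: 11

any; bring; heavy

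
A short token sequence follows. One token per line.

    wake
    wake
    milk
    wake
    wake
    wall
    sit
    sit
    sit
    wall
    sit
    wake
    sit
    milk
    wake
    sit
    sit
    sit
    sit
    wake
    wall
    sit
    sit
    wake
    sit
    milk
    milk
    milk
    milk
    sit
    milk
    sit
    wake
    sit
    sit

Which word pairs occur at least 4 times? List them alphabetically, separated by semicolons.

Bigram counts meeting the condition (at least 4 times):
  sit sit: 7
  sit wake: 4
  wake sit: 4

sit sit; sit wake; wake sit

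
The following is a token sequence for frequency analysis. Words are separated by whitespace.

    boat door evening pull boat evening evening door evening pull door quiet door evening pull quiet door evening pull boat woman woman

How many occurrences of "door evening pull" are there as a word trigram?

4

Scanning the 20 overlapping trigram windows for "door evening pull":
  position 2–4: door evening pull
  position 8–10: door evening pull
  position 13–15: door evening pull
  position 17–19: door evening pull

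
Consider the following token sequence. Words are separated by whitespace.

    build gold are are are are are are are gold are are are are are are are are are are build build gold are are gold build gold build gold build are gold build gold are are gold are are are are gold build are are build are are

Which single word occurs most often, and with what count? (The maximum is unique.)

Unigram frequencies (highest first):
  are: 30
  gold: 10
  build: 9

"are", 30 times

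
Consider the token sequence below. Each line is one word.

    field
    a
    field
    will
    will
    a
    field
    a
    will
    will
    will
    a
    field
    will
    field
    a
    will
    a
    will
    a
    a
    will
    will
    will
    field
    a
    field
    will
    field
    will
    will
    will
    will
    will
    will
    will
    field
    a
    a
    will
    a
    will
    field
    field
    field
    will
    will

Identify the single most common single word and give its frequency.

"will", 23 times

Unigram frequencies (highest first):
  will: 23
  field: 12
  a: 12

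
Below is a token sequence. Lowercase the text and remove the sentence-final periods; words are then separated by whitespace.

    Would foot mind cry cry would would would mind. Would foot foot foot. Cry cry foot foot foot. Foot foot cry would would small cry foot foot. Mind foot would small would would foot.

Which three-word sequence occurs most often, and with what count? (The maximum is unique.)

"foot foot foot", 4 times

Trigram frequencies (highest first):
  foot foot foot: 4
  cry would would: 2
  foot foot cry: 2
  cry foot foot: 2
  would foot mind: 1
  foot mind cry: 1
  … (20 more, each ≤ 1)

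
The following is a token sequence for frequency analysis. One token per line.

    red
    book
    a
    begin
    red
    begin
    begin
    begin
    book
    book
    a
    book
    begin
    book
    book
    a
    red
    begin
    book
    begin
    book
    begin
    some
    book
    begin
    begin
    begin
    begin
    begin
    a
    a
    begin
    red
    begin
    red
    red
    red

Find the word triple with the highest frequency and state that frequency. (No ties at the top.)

"begin begin begin", 4 times

Trigram frequencies (highest first):
  begin begin begin: 4
  a begin red: 2
  begin red begin: 2
  begin book book: 2
  book book a: 2
  book begin book: 2
  … (20 more, each ≤ 2)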